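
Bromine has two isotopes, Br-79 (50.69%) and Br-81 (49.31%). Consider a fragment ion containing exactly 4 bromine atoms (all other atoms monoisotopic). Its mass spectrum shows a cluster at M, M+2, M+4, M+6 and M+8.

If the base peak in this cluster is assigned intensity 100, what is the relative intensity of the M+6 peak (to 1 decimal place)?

64.9

(0.5069 + 0.4931)^4 gives M 0.0660, M+2 0.2569, M+4 0.3749, M+6 0.2431, M+8 0.0591; the largest is M+4.
P(M+4) = C(4,2) × 0.5069^2 × 0.4931^2 = 6 × 0.25694761 × 0.24314761 = 0.374857 (base)
P(M+6) = C(4,3) × 0.5069^1 × 0.4931^3 = 4 × 0.5069 × 0.11989609 = 0.243101
Relative intensity = 0.243101 / 0.374857 × 100 = 64.9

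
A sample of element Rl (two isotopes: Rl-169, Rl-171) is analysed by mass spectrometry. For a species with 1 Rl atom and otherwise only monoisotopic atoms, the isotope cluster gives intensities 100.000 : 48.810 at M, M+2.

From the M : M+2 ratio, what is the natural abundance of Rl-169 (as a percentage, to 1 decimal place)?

Let p = fractional abundance of Rl-169. I(M+2)/I(M) = [C(1,1)·p^0·(1−p)] / p^1 = 1·(1−p)/p = 48.810/100.000 = 0.4881
(1−p)/p = 0.4881/1 = 0.4881  ⇒  p = 1/(1 + 0.4881) = 0.6720
Rl-169: 67.2%, Rl-171: 32.8%.

67.2%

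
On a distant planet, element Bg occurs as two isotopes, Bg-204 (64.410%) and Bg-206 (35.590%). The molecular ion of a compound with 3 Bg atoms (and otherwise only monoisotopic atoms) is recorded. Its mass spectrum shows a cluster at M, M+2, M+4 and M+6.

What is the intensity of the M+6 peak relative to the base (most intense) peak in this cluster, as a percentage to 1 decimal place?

Term probabilities: M 0.2672, M+2 0.4430, M+4 0.2448, M+6 0.0451. Base peak = M+2.
P(M+2) = C(3,1) × 0.64410^2 × 0.35590^1 = 3 × 0.41486481 × 0.3559 = 0.442951 (base)
P(M+6) = C(3,3) × 0.64410^0 × 0.35590^3 = 1 × 1.0000 × 0.04508001 = 0.045080
Relative intensity = 0.045080 / 0.442951 × 100 = 10.2

10.2%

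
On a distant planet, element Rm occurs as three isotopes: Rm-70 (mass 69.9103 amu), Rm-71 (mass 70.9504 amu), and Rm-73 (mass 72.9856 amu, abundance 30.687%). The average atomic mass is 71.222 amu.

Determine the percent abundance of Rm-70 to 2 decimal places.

The remaining 69.313% is split between Rm-70 (fraction x) and Rm-71 (fraction 0.69313 − x).
Substituting: 69.9103x + 70.9504(0.69313 − x) = 48.824908928
(69.9103 − 70.9504)x = -0.352941824  ⇒  x = 0.33933, y = 0.35380
Rm-70: 33.93%, Rm-71: 35.38%.

33.93%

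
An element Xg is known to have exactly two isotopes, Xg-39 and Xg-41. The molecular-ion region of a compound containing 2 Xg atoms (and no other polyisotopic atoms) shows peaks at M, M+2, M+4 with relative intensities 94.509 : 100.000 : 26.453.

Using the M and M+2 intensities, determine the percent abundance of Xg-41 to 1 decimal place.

If p is the fraction of Xg that is Xg-39, then I(M+2)/I(M) = [C(2,1)·p^1·(1−p)] / p^2 = 2·(1−p)/p = 100.000/94.509 = 1.0581
(1−p)/p = 1.0581/2 = 0.5291  ⇒  p = 1/(1 + 0.5291) = 0.6540
Xg-39: 65.4%, Xg-41: 34.6%.

34.6%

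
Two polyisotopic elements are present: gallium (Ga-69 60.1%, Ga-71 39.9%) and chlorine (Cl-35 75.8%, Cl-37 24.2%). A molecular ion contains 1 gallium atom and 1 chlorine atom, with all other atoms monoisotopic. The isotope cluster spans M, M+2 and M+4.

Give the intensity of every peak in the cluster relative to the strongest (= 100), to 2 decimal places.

Gallium pattern (n=1): 0.6010 : 0.3990
Chlorine pattern (n=1): 0.7580 : 0.2420
Convolve the two distributions (both contribute in 2-u steps):
  M: 0.6010×0.7580 = 0.455558
  M+2: 0.6010×0.2420 + 0.3990×0.7580 = 0.447884
  M+4: 0.3990×0.2420 = 0.096558
Scale to base peak (0.455558) = 100: 100.00 : 98.32 : 21.20

100.00 : 98.32 : 21.20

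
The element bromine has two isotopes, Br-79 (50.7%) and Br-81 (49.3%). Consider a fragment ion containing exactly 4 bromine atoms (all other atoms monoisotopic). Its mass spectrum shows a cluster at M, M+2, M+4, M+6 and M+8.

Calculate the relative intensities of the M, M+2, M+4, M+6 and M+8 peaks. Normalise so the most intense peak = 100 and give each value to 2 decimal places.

17.63 : 68.56 : 100.00 : 64.83 : 15.76

The 4 Br atoms are independent, so intensities follow the terms of (0.507 + 0.493)^4.
P(M) = 0.507^4 = 0.066074
P(M+2) = 4 × 0.507^3 × 0.493^1 = 0.256999
P(M+4) = 6 × 0.507^2 × 0.493^2 = 0.374853
P(M+6) = 4 × 0.507^1 × 0.493^3 = 0.243001
P(M+8) = 0.493^4 = 0.059073
The M+4 peak is largest (0.374853); scaling to 100 gives 17.63 : 68.56 : 100.00 : 64.83 : 15.76.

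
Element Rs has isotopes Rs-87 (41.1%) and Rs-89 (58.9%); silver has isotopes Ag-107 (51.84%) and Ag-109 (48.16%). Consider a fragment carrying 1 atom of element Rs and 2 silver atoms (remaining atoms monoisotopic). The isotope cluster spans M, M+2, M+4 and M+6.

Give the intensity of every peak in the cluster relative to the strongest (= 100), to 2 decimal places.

Element Rs pattern (n=1): 0.4110 : 0.5890
Silver pattern (n=2): 0.26873856 : 0.49932288 : 0.23193856
Convolve the two distributions (both contribute in 2-u steps):
  M: 0.4110×0.26873856 = 0.110452
  M+2: 0.4110×0.49932288 + 0.5890×0.26873856 = 0.363509
  M+4: 0.4110×0.23193856 + 0.5890×0.49932288 = 0.389428
  M+6: 0.5890×0.23193856 = 0.136612
Scale to base peak (0.389428) = 100: 28.36 : 93.34 : 100.00 : 35.08

28.36 : 93.34 : 100.00 : 35.08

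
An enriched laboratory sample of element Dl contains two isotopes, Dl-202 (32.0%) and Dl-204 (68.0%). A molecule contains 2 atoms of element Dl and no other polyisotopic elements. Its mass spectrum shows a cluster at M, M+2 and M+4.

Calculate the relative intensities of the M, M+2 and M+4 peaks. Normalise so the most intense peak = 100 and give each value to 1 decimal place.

Each Dl atom is independently Dl-202 (p = 0.320) or Dl-204 (q = 0.680); the cluster is the binomial expansion (p + q)^2.
P(M) = 0.320^2 = 0.102400
P(M+2) = 2 × 0.320^1 × 0.680^1 = 0.435200
P(M+4) = 0.680^2 = 0.462400
The M+4 peak is largest (0.462400); scaling to 100 gives 22.1 : 94.1 : 100.0.

22.1 : 94.1 : 100.0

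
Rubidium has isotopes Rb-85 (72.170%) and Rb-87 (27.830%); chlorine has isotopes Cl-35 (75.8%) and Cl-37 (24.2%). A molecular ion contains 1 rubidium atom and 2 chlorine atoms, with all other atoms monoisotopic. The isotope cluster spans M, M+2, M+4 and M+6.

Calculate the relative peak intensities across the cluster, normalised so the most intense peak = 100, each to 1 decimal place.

97.6 : 100.0 : 34.0 : 3.8

Rubidium pattern (n=1): 0.7217 : 0.2783
Chlorine pattern (n=2): 0.574564 : 0.366872 : 0.058564
Convolve the two distributions (both contribute in 2-u steps):
  M: 0.7217×0.574564 = 0.414663
  M+2: 0.7217×0.366872 + 0.2783×0.574564 = 0.424673
  M+4: 0.7217×0.058564 + 0.2783×0.366872 = 0.144366
  M+6: 0.2783×0.058564 = 0.016298
Scale to base peak (0.424673) = 100: 97.6 : 100.0 : 34.0 : 3.8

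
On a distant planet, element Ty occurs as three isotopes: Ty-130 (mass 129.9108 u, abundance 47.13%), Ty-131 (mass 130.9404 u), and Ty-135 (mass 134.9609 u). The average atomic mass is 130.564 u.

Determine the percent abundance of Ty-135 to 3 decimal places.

The remaining 52.87% is split between Ty-131 (fraction x) and Ty-135 (fraction 0.5287 − x).
Substituting: 130.9404x + 134.9609(0.5287 − x) = 69.33703996
(130.9404 − 134.9609)x = -2.01678787  ⇒  x = 0.50163, y = 0.02707
Ty-131: 50.163%, Ty-135: 2.707%.

2.707%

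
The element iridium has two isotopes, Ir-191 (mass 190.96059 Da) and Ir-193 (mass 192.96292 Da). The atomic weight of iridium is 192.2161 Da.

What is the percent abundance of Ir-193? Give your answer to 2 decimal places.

With x = fraction of Ir-191 (so Ir-193 is 1 − x):
190.96059·x + 192.96292·(1 − x) = 192.2161
(190.96059 − 192.96292)·x = 192.2161 − 192.96292
x = -0.74682 / -2.00233 = 0.37298 → 37.30% Ir-191, 62.70% Ir-193.

62.70%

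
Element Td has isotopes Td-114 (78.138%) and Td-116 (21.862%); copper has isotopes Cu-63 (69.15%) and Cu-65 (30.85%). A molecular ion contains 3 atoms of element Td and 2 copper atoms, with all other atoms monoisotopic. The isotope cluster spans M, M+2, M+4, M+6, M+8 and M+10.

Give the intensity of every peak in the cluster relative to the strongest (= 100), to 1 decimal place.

57.7 : 100.0 : 68.3 : 23.0 : 3.8 : 0.3

Element Td pattern (n=3): 0.47707523 : 0.40043841 : 0.11203748 : 0.01044888
Copper pattern (n=2): 0.47817225 : 0.4266555 : 0.09517225
Convolve the two distributions (both contribute in 2-u steps):
  M: 0.47707523×0.47817225 = 0.228124
  M+2: 0.47707523×0.4266555 + 0.40043841×0.47817225 = 0.395025
  M+4: 0.47707523×0.09517225 + 0.40043841×0.4266555 + 0.11203748×0.47817225 = 0.269827
  M+6: 0.40043841×0.09517225 + 0.11203748×0.4266555 + 0.01044888×0.47817225 = 0.090908
  M+8: 0.11203748×0.09517225 + 0.01044888×0.4266555 = 0.015121
  M+10: 0.01044888×0.09517225 = 0.000994
Scale to base peak (0.395025) = 100: 57.7 : 100.0 : 68.3 : 23.0 : 3.8 : 0.3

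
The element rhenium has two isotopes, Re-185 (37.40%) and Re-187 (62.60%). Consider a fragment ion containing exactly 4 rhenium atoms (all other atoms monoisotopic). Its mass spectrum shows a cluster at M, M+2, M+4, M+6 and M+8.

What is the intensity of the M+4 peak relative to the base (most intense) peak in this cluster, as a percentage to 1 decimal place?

89.6%

(0.3740 + 0.6260)^4 gives M 0.0196, M+2 0.1310, M+4 0.3289, M+6 0.3670, M+8 0.1536; the largest is M+6.
P(M+6) = C(4,3) × 0.3740^1 × 0.6260^3 = 4 × 0.3740 × 0.24531438 = 0.366990 (base)
P(M+4) = C(4,2) × 0.3740^2 × 0.6260^2 = 6 × 0.139876 × 0.391876 = 0.328884
Relative intensity = 0.328884 / 0.366990 × 100 = 89.6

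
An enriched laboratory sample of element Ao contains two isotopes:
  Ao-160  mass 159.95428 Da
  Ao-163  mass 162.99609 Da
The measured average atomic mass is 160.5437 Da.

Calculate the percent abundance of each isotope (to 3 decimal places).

Ao-160: 80.623%, Ao-163: 19.377%

Writing the weighted mean with unknown fraction x of Ao-160:
159.95428·x + 162.99609·(1 − x) = 160.5437
(159.95428 − 162.99609)·x = 160.5437 − 162.99609
x = -2.45239 / -3.04181 = 0.80623 → 80.623% Ao-160, 19.377% Ao-163.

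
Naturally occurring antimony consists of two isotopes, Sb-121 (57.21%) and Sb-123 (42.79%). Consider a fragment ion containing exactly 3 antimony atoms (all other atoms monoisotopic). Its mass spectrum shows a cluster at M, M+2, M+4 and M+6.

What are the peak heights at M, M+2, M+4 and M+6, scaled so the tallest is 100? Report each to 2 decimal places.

Each Sb atom is independently Sb-121 (p = 0.5721) or Sb-123 (q = 0.4279); the cluster is the binomial expansion (p + q)^3.
P(M) = 0.5721^3 = 0.187247
P(M+2) = 3 × 0.5721^2 × 0.4279^1 = 0.420153
P(M+4) = 3 × 0.5721^1 × 0.4279^2 = 0.314252
P(M+6) = 0.4279^3 = 0.078348
The M+2 peak is largest (0.420153); scaling to 100 gives 44.57 : 100.00 : 74.79 : 18.65.

44.57 : 100.00 : 74.79 : 18.65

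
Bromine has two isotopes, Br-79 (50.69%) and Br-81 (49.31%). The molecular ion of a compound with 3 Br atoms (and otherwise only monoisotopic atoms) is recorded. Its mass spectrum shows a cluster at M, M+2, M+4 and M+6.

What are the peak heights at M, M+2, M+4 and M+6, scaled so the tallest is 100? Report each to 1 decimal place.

34.3 : 100.0 : 97.3 : 31.5

Each Br atom is independently Br-79 (p = 0.5069) or Br-81 (q = 0.4931); the cluster is the binomial expansion (p + q)^3.
P(M) = 0.5069^3 = 0.130247
P(M+2) = 3 × 0.5069^2 × 0.4931^1 = 0.380103
P(M+4) = 3 × 0.5069^1 × 0.4931^2 = 0.369755
P(M+6) = 0.4931^3 = 0.119896
The M+2 peak is largest (0.380103); scaling to 100 gives 34.3 : 100.0 : 97.3 : 31.5.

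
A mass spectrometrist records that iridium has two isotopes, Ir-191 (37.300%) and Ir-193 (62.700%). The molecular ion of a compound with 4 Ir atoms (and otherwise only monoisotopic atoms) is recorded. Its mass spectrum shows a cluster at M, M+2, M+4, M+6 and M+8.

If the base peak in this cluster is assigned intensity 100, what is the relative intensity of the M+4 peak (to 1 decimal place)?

89.2

Binomial terms of (0.37300 + 0.62700)^4: M 0.0194, M+2 0.1302, M+4 0.3282, M+6 0.3678, M+8 0.1546 → M+6 is the base peak.
P(M+6) = C(4,3) × 0.37300^1 × 0.62700^3 = 4 × 0.3730 × 0.24649188 = 0.367766 (base)
P(M+4) = C(4,2) × 0.37300^2 × 0.62700^2 = 6 × 0.139129 × 0.393129 = 0.328174
Relative intensity = 0.328174 / 0.367766 × 100 = 89.2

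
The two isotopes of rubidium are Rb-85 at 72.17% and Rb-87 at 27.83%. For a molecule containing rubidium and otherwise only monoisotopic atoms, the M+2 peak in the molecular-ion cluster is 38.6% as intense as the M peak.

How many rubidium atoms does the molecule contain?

1

For n independent Rb atoms, I(M+2)/I(M) = n · (abundance Rb-87) / (abundance Rb-85) = n · 0.2783/0.7217.
n = 0.386 × 0.7217/0.2783 = 1.00 ≈ 1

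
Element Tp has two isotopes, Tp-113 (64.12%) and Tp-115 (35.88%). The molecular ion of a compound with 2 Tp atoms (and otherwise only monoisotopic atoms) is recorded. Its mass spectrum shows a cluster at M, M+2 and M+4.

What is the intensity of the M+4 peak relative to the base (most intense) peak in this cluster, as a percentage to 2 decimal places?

27.98%

Term probabilities: M 0.4111, M+2 0.4601, M+4 0.1287. Base peak = M+2.
P(M+2) = C(2,1) × 0.6412^1 × 0.3588^1 = 2 × 0.6412 × 0.3588 = 0.460125 (base)
P(M+4) = C(2,2) × 0.6412^0 × 0.3588^2 = 1 × 1.0000 × 0.12873744 = 0.128737
Relative intensity = 0.128737 / 0.460125 × 100 = 27.98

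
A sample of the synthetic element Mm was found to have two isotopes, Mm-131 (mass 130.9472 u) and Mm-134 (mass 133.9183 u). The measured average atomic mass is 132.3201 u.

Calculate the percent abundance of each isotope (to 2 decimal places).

Mm-131: 53.79%, Mm-134: 46.21%

Let x be the fractional abundance of Mm-131; then Mm-134 has abundance 1 − x.
130.9472·x + 133.9183·(1 − x) = 132.3201
(130.9472 − 133.9183)·x = 132.3201 − 133.9183
x = -1.5982 / -2.9711 = 0.53792 → 53.79% Mm-131, 46.21% Mm-134.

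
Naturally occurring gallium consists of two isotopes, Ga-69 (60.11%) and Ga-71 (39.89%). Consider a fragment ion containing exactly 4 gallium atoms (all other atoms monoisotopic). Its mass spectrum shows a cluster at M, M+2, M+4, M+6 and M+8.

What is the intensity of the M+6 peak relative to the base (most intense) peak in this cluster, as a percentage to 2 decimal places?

44.04%

(0.6011 + 0.3989)^4 gives M 0.1306, M+2 0.3465, M+4 0.3450, M+6 0.1526, M+8 0.0253; the largest is M+2.
P(M+2) = C(4,1) × 0.6011^3 × 0.3989^1 = 4 × 0.21719018 × 0.3989 = 0.346549 (base)
P(M+6) = C(4,3) × 0.6011^1 × 0.3989^3 = 4 × 0.6011 × 0.06347345 = 0.152616
Relative intensity = 0.152616 / 0.346549 × 100 = 44.04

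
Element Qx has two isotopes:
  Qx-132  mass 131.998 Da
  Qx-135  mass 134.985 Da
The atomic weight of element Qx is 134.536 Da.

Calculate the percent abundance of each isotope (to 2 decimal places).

Qx-132: 15.03%, Qx-135: 84.97%

With x = fraction of Qx-132 (so Qx-135 is 1 − x):
131.998·x + 134.985·(1 − x) = 134.536
(131.998 − 134.985)·x = 134.536 − 134.985
x = -0.449 / -2.987 = 0.15032 → 15.03% Qx-132, 84.97% Qx-135.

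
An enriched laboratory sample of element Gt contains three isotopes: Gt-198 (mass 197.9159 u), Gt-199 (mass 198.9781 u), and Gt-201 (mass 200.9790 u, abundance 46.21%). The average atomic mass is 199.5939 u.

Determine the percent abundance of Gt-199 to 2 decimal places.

24.72%

Let x and y be the fractions of Gt-198 and Gt-199. Then x + y = 1 − 0.4621 = 0.5379 and 197.9159x + 198.9781y = 199.5939 − 0.4621×200.9790 = 106.7215041.
Substituting: 197.9159x + 198.9781(0.5379 − x) = 106.7215041
(197.9159 − 198.9781)x = -0.30881589  ⇒  x = 0.29073, y = 0.24717
Gt-198: 29.07%, Gt-199: 24.72%.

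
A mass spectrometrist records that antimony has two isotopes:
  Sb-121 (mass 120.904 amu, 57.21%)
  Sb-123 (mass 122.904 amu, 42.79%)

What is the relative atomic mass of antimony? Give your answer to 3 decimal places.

121.760 amu

The abundance-weighted mean is 0.5721 × 120.904 + 0.4279 × 122.904
= 69.1692 + 52.5906 = 121.7598 amu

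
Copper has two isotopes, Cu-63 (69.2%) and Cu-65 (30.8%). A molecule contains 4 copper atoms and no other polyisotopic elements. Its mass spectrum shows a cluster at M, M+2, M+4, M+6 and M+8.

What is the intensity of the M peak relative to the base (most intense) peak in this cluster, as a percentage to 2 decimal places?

Binomial terms of (0.692 + 0.308)^4: M 0.2293, M+2 0.4083, M+4 0.2726, M+6 0.0809, M+8 0.0090 → M+2 is the base peak.
P(M+2) = C(4,1) × 0.692^3 × 0.308^1 = 4 × 0.33137389 × 0.3080 = 0.408253 (base)
P(M) = C(4,0) × 0.692^4 × 0.308^0 = 1 × 0.22931073 × 1.0000 = 0.229311
Relative intensity = 0.229311 / 0.408253 × 100 = 56.17

56.17%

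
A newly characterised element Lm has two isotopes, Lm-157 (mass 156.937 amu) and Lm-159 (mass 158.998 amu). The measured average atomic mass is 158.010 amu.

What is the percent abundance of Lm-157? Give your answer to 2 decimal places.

Let x be the fractional abundance of Lm-157; then Lm-159 has abundance 1 − x.
156.937·x + 158.998·(1 − x) = 158.010
(156.937 − 158.998)·x = 158.010 − 158.998
x = -0.988 / -2.061 = 0.47938 → 47.94% Lm-157, 52.06% Lm-159.

47.94%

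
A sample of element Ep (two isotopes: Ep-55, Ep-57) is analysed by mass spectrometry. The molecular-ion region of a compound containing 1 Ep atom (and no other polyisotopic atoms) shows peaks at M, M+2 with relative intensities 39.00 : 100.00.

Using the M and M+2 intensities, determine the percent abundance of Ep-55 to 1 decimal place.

28.1%

If p is the fraction of Ep that is Ep-55, then I(M+2)/I(M) = [C(1,1)·p^0·(1−p)] / p^1 = 1·(1−p)/p = 100.00/39.00 = 2.5641
(1−p)/p = 2.5641/1 = 2.5641  ⇒  p = 1/(1 + 2.5641) = 0.2806
Ep-55: 28.1%, Ep-57: 71.9%.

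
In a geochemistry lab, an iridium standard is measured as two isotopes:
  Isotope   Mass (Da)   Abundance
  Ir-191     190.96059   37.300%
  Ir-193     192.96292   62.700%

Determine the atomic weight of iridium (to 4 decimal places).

Average mass = Σ (abundance × isotope mass) = 0.37300 × 190.96059 + 0.62700 × 192.96292
= 71.228300 + 120.987751 = 192.216051 Da

192.2161 Da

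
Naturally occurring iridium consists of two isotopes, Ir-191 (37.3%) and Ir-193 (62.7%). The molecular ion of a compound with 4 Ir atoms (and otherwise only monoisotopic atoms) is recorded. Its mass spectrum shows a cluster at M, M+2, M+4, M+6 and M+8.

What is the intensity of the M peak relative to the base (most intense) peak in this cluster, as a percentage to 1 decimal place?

5.3%

Term probabilities: M 0.0194, M+2 0.1302, M+4 0.3282, M+6 0.3678, M+8 0.1546. Base peak = M+6.
P(M+6) = C(4,3) × 0.373^1 × 0.627^3 = 4 × 0.3730 × 0.24649188 = 0.367766 (base)
P(M) = C(4,0) × 0.373^4 × 0.627^0 = 1 × 0.01935688 × 1.0000 = 0.019357
Relative intensity = 0.019357 / 0.367766 × 100 = 5.3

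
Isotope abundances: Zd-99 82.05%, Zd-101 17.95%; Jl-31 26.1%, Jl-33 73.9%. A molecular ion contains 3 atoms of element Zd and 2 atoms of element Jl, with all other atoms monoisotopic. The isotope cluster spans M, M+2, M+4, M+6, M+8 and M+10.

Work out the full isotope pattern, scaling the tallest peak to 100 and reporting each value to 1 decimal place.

Element Zd pattern (n=3): 0.55237722 : 0.3625291 : 0.07931015 : 0.00578353
Element Jl pattern (n=2): 0.068121 : 0.385758 : 0.546121
Convolve the two distributions (both contribute in 2-u steps):
  M: 0.55237722×0.068121 = 0.037628
  M+2: 0.55237722×0.385758 + 0.3625291×0.068121 = 0.237780
  M+4: 0.55237722×0.546121 + 0.3625291×0.385758 + 0.07931015×0.068121 = 0.446916
  M+6: 0.3625291×0.546121 + 0.07931015×0.385758 + 0.00578353×0.068121 = 0.228973
  M+8: 0.07931015×0.546121 + 0.00578353×0.385758 = 0.045544
  M+10: 0.00578353×0.546121 = 0.003159
Scale to base peak (0.446916) = 100: 8.4 : 53.2 : 100.0 : 51.2 : 10.2 : 0.7

8.4 : 53.2 : 100.0 : 51.2 : 10.2 : 0.7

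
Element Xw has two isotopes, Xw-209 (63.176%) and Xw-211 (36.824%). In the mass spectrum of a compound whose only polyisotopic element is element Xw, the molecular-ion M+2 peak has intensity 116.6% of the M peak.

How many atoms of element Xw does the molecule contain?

With n Xw atoms, P(M+2)/P(M) = C(n,1)·p^(n−1)q / p^n = n·q/p = n · 0.36824/0.63176.
n = 1.166 × 0.63176/0.36824 = 2.00 ≈ 2

2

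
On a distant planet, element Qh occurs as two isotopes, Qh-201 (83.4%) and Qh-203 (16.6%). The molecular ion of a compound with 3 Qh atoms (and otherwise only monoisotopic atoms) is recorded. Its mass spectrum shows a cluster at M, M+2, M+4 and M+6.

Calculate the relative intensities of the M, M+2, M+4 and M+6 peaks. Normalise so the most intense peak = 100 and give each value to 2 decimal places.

100.00 : 59.71 : 11.89 : 0.79

The 3 Qh atoms are independent, so intensities follow the terms of (0.834 + 0.166)^3.
P(M) = 0.834^3 = 0.580094
P(M+2) = 3 × 0.834^2 × 0.166^1 = 0.346387
P(M+4) = 3 × 0.834^1 × 0.166^2 = 0.068945
P(M+6) = 0.166^3 = 0.004574
The M peak is largest (0.580094); scaling to 100 gives 100.00 : 59.71 : 11.89 : 0.79.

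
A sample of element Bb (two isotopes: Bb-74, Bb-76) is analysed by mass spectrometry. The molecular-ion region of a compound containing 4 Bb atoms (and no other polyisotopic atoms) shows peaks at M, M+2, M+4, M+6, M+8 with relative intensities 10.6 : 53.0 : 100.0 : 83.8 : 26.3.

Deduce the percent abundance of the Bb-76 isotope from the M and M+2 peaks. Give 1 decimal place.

If p is the fraction of Bb that is Bb-74, then I(M+2)/I(M) = [C(4,1)·p^3·(1−p)] / p^4 = 4·(1−p)/p = 53.0/10.6 = 5.0000
(1−p)/p = 5.0000/4 = 1.2500  ⇒  p = 1/(1 + 1.2500) = 0.4444
Bb-74: 44.4%, Bb-76: 55.6%.

55.6%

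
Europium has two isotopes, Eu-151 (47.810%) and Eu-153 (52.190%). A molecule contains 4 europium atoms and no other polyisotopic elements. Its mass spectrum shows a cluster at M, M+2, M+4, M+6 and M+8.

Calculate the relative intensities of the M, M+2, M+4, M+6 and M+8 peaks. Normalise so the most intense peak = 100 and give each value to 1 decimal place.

14.0 : 61.1 : 100.0 : 72.8 : 19.9

The 4 Eu atoms are independent, so intensities follow the terms of (0.47810 + 0.52190)^4.
P(M) = 0.47810^4 = 0.052249
P(M+2) = 4 × 0.47810^3 × 0.52190^1 = 0.228141
P(M+4) = 6 × 0.47810^2 × 0.52190^2 = 0.373563
P(M+6) = 4 × 0.47810^1 × 0.52190^3 = 0.271857
P(M+8) = 0.52190^4 = 0.074191
The M+4 peak is largest (0.373563); scaling to 100 gives 14.0 : 61.1 : 100.0 : 72.8 : 19.9.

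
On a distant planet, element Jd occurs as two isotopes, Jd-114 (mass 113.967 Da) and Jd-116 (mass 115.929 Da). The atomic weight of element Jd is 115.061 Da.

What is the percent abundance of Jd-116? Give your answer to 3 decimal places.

Let x be the fractional abundance of Jd-114; then Jd-116 has abundance 1 − x.
113.967·x + 115.929·(1 − x) = 115.061
(113.967 − 115.929)·x = 115.061 − 115.929
x = -0.868 / -1.962 = 0.44241 → 44.241% Jd-114, 55.759% Jd-116.

55.759%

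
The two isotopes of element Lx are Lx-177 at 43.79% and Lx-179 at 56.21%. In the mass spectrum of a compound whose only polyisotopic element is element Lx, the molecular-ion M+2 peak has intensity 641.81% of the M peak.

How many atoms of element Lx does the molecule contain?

5

For n independent Lx atoms, I(M+2)/I(M) = n · (abundance Lx-179) / (abundance Lx-177) = n · 0.5621/0.4379.
n = 6.4181 × 0.4379/0.5621 = 5.00 ≈ 5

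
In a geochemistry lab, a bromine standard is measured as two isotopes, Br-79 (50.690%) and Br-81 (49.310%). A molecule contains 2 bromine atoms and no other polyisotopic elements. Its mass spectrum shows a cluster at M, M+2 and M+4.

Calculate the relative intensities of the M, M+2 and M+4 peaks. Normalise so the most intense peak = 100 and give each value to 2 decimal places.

51.40 : 100.00 : 48.64

The 2 Br atoms are independent, so intensities follow the terms of (0.50690 + 0.49310)^2.
P(M) = 0.50690^2 = 0.256948
P(M+2) = 2 × 0.50690^1 × 0.49310^1 = 0.499905
P(M+4) = 0.49310^2 = 0.243148
The M+2 peak is largest (0.499905); scaling to 100 gives 51.40 : 100.00 : 48.64.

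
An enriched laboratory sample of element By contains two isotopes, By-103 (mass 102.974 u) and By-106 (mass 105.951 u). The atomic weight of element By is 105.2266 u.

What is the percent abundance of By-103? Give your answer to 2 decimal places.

Let x be the fractional abundance of By-103; then By-106 has abundance 1 − x.
102.974·x + 105.951·(1 − x) = 105.2266
(102.974 − 105.951)·x = 105.2266 − 105.951
x = -0.7244 / -2.977 = 0.24333 → 24.33% By-103, 75.67% By-106.

24.33%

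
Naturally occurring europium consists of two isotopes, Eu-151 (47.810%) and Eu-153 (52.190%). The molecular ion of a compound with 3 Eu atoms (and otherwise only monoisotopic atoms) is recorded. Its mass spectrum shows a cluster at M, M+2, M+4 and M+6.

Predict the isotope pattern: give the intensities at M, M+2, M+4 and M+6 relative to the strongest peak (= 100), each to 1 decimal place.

Each Eu atom is independently Eu-151 (p = 0.47810) or Eu-153 (q = 0.52190); the cluster is the binomial expansion (p + q)^3.
P(M) = 0.47810^3 = 0.109284
P(M+2) = 3 × 0.47810^2 × 0.52190^1 = 0.357887
P(M+4) = 3 × 0.47810^1 × 0.52190^2 = 0.390674
P(M+6) = 0.52190^3 = 0.142155
The M+4 peak is largest (0.390674); scaling to 100 gives 28.0 : 91.6 : 100.0 : 36.4.

28.0 : 91.6 : 100.0 : 36.4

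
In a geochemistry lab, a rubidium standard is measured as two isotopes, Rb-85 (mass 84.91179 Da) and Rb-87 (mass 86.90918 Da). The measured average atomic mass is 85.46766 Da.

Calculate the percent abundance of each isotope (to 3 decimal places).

Writing the weighted mean with unknown fraction x of Rb-85:
84.91179·x + 86.90918·(1 − x) = 85.46766
(84.91179 − 86.90918)·x = 85.46766 − 86.90918
x = -1.44152 / -1.99739 = 0.72170 → 72.170% Rb-85, 27.830% Rb-87.

Rb-85: 72.170%, Rb-87: 27.830%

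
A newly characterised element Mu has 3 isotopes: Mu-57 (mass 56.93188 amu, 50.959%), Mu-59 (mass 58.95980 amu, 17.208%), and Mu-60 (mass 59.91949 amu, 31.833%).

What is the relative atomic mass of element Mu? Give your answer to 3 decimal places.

Ar = Σ fᵢ·mᵢ = 0.50959 × 56.93188 + 0.17208 × 58.95980 + 0.31833 × 59.91949
= 29.011917 + 10.145802 + 19.074171 = 58.231890 amu

58.232 amu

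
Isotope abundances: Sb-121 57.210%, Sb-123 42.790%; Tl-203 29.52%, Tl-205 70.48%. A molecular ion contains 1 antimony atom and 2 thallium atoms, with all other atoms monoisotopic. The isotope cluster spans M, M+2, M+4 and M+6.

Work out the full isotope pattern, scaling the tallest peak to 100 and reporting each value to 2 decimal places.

10.79 : 59.57 : 100.00 : 45.98

Antimony pattern (n=1): 0.5721 : 0.4279
Thallium pattern (n=2): 0.08714304 : 0.41611392 : 0.49674304
Convolve the two distributions (both contribute in 2-u steps):
  M: 0.5721×0.08714304 = 0.049855
  M+2: 0.5721×0.41611392 + 0.4279×0.08714304 = 0.275347
  M+4: 0.5721×0.49674304 + 0.4279×0.41611392 = 0.462242
  M+6: 0.4279×0.49674304 = 0.212556
Scale to base peak (0.462242) = 100: 10.79 : 59.57 : 100.00 : 45.98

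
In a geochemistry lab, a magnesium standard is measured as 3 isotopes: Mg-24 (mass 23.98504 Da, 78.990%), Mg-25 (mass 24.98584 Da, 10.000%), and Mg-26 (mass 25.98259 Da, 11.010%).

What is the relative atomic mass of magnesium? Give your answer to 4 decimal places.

24.3051 Da

Ar = Σ fᵢ·mᵢ = 0.78990 × 23.98504 + 0.10000 × 24.98584 + 0.11010 × 25.98259
= 18.945783 + 2.498584 + 2.860683 = 24.305050 Da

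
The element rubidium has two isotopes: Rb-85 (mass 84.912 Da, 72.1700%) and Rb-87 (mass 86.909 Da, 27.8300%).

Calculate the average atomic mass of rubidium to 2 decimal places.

Weight each isotope mass by its fractional abundance: 0.721700 × 84.912 + 0.278300 × 86.909
= 61.2810 + 24.1868 = 85.4678 Da

85.47 Da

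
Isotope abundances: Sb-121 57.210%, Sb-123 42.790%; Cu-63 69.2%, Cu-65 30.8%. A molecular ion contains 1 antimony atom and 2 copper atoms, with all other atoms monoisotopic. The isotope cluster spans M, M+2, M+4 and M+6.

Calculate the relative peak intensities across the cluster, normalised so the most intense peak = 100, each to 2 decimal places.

61.05 : 100.00 : 52.74 : 9.05

Antimony pattern (n=1): 0.5721 : 0.4279
Copper pattern (n=2): 0.478864 : 0.426272 : 0.094864
Convolve the two distributions (both contribute in 2-u steps):
  M: 0.5721×0.478864 = 0.273958
  M+2: 0.5721×0.426272 + 0.4279×0.478864 = 0.448776
  M+4: 0.5721×0.094864 + 0.4279×0.426272 = 0.236673
  M+6: 0.4279×0.094864 = 0.040592
Scale to base peak (0.448776) = 100: 61.05 : 100.00 : 52.74 : 9.05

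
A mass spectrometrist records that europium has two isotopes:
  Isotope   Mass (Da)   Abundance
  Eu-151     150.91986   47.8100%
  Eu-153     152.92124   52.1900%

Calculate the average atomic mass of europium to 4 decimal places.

Ar = Σ fᵢ·mᵢ = 0.478100 × 150.91986 + 0.521900 × 152.92124
= 72.154785 + 79.809595 = 151.964380 Da

151.9644 Da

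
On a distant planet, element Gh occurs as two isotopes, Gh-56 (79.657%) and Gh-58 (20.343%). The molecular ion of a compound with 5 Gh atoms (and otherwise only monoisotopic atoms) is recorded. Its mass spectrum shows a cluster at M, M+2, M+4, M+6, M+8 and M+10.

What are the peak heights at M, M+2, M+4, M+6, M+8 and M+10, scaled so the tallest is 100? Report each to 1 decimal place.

The 5 Gh atoms are independent, so intensities follow the terms of (0.79657 + 0.20343)^5.
P(M) = 0.79657^5 = 0.320715
P(M+2) = 5 × 0.79657^4 × 0.20343^1 = 0.409525
P(M+4) = 10 × 0.79657^3 × 0.20343^2 = 0.209171
P(M+6) = 10 × 0.79657^2 × 0.20343^3 = 0.053419
P(M+8) = 5 × 0.79657^1 × 0.20343^4 = 0.006821
P(M+10) = 0.20343^5 = 0.000348
The M+2 peak is largest (0.409525); scaling to 100 gives 78.3 : 100.0 : 51.1 : 13.0 : 1.7 : 0.1.

78.3 : 100.0 : 51.1 : 13.0 : 1.7 : 0.1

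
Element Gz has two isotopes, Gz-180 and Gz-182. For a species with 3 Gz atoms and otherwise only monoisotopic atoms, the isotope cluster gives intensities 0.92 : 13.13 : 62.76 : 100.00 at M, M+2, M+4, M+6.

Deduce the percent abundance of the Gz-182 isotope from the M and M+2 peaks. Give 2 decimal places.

If p is the fraction of Gz that is Gz-180, then I(M+2)/I(M) = [C(3,1)·p^2·(1−p)] / p^3 = 3·(1−p)/p = 13.13/0.92 = 14.2717
(1−p)/p = 14.2717/3 = 4.7572  ⇒  p = 1/(1 + 4.7572) = 0.1737
Gz-180: 17.37%, Gz-182: 82.63%.

82.63%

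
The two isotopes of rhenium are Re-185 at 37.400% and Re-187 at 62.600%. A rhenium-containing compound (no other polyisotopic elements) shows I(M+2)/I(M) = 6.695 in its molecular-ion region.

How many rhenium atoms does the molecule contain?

4

With n Re atoms, P(M+2)/P(M) = C(n,1)·p^(n−1)q / p^n = n·q/p = n · 0.62600/0.37400.
n = 6.695 × 0.37400/0.62600 = 4.00 ≈ 4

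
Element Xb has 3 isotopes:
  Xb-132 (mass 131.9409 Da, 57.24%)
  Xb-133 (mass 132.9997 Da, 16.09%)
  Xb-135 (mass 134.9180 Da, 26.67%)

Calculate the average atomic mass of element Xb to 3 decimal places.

132.905 Da

Weight each isotope mass by its fractional abundance: 0.5724 × 131.9409 + 0.1609 × 132.9997 + 0.2667 × 134.9180
= 75.52297 + 21.39965 + 35.98263 = 132.90525 Da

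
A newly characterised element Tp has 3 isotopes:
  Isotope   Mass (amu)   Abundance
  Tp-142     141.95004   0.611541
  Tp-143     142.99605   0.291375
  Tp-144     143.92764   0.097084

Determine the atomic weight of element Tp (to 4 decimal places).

142.4468 amu

Average mass = Σ (abundance × isotope mass) = 0.611541 × 141.95004 + 0.291375 × 142.99605 + 0.097084 × 143.92764
= 86.808269 + 41.665474 + 13.973071 = 142.446814 amu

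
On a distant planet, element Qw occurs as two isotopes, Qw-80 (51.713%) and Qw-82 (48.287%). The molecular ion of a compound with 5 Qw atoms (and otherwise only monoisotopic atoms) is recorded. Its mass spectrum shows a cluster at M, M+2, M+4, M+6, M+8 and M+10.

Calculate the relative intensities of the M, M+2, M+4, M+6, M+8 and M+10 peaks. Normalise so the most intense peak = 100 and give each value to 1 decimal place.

The 5 Qw atoms are independent, so intensities follow the terms of (0.51713 + 0.48287)^5.
P(M) = 0.51713^5 = 0.036983
P(M+2) = 5 × 0.51713^4 × 0.48287^1 = 0.172663
P(M+4) = 10 × 0.51713^3 × 0.48287^2 = 0.322448
P(M+6) = 10 × 0.51713^2 × 0.48287^3 = 0.301086
P(M+8) = 5 × 0.51713^1 × 0.48287^4 = 0.140569
P(M+10) = 0.48287^5 = 0.026251
The M+4 peak is largest (0.322448); scaling to 100 gives 11.5 : 53.5 : 100.0 : 93.4 : 43.6 : 8.1.

11.5 : 53.5 : 100.0 : 93.4 : 43.6 : 8.1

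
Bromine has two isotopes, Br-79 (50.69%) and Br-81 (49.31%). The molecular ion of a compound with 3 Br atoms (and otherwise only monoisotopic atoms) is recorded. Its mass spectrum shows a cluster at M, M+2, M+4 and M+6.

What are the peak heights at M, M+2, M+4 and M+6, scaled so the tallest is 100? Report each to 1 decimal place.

34.3 : 100.0 : 97.3 : 31.5

Each Br atom is independently Br-79 (p = 0.5069) or Br-81 (q = 0.4931); the cluster is the binomial expansion (p + q)^3.
P(M) = 0.5069^3 = 0.130247
P(M+2) = 3 × 0.5069^2 × 0.4931^1 = 0.380103
P(M+4) = 3 × 0.5069^1 × 0.4931^2 = 0.369755
P(M+6) = 0.4931^3 = 0.119896
The M+2 peak is largest (0.380103); scaling to 100 gives 34.3 : 100.0 : 97.3 : 31.5.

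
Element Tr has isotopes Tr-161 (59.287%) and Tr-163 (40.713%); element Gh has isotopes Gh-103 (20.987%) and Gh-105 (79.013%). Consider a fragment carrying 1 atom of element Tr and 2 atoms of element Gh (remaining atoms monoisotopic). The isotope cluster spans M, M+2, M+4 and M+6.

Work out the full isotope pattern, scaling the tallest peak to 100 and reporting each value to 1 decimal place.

Element Tr pattern (n=1): 0.59287 : 0.40713
Element Gh pattern (n=2): 0.04404542 : 0.33164917 : 0.62430542
Convolve the two distributions (both contribute in 2-u steps):
  M: 0.59287×0.04404542 = 0.026113
  M+2: 0.59287×0.33164917 + 0.40713×0.04404542 = 0.214557
  M+4: 0.59287×0.62430542 + 0.40713×0.33164917 = 0.505156
  M+6: 0.40713×0.62430542 = 0.254173
Scale to base peak (0.505156) = 100: 5.2 : 42.5 : 100.0 : 50.3

5.2 : 42.5 : 100.0 : 50.3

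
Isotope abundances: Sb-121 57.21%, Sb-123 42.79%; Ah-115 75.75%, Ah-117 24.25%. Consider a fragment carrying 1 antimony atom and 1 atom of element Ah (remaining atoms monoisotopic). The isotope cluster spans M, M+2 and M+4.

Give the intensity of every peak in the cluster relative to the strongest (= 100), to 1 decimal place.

93.6 : 100.0 : 22.4

Antimony pattern (n=1): 0.5721 : 0.4279
Element Ah pattern (n=1): 0.7575 : 0.2425
Convolve the two distributions (both contribute in 2-u steps):
  M: 0.5721×0.7575 = 0.433366
  M+2: 0.5721×0.2425 + 0.4279×0.7575 = 0.462869
  M+4: 0.4279×0.2425 = 0.103766
Scale to base peak (0.462869) = 100: 93.6 : 100.0 : 22.4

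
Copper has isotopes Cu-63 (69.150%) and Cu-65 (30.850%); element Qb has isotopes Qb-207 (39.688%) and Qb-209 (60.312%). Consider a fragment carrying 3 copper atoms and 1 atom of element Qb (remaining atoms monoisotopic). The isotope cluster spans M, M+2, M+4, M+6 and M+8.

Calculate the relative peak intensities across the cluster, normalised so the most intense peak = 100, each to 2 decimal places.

34.99 : 100.00 : 92.06 : 34.86 : 4.72

Copper pattern (n=3): 0.33065611 : 0.44254842 : 0.19743483 : 0.02936064
Element Qb pattern (n=1): 0.39688 : 0.60312
Convolve the two distributions (both contribute in 2-u steps):
  M: 0.33065611×0.39688 = 0.131231
  M+2: 0.33065611×0.60312 + 0.44254842×0.39688 = 0.375064
  M+4: 0.44254842×0.60312 + 0.19743483×0.39688 = 0.345268
  M+6: 0.19743483×0.60312 + 0.02936064×0.39688 = 0.130730
  M+8: 0.02936064×0.60312 = 0.017708
Scale to base peak (0.375064) = 100: 34.99 : 100.00 : 92.06 : 34.86 : 4.72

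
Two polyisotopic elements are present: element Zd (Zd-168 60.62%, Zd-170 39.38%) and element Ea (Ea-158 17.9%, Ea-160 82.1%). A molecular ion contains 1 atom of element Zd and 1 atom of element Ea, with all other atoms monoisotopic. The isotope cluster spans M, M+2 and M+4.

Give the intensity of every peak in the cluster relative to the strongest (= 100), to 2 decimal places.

19.10 : 100.00 : 56.90

Element Zd pattern (n=1): 0.6062 : 0.3938
Element Ea pattern (n=1): 0.1790 : 0.8210
Convolve the two distributions (both contribute in 2-u steps):
  M: 0.6062×0.1790 = 0.108510
  M+2: 0.6062×0.8210 + 0.3938×0.1790 = 0.568180
  M+4: 0.3938×0.8210 = 0.323310
Scale to base peak (0.568180) = 100: 19.10 : 100.00 : 56.90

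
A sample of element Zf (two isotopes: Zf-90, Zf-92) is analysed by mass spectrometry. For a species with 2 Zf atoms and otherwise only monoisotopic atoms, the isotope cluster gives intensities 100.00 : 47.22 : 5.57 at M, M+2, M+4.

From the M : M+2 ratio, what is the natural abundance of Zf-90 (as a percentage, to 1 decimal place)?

80.9%

If p is the fraction of Zf that is Zf-90, then I(M+2)/I(M) = [C(2,1)·p^1·(1−p)] / p^2 = 2·(1−p)/p = 47.22/100.00 = 0.4722
(1−p)/p = 0.4722/2 = 0.2361  ⇒  p = 1/(1 + 0.2361) = 0.8090
Zf-90: 80.9%, Zf-92: 19.1%.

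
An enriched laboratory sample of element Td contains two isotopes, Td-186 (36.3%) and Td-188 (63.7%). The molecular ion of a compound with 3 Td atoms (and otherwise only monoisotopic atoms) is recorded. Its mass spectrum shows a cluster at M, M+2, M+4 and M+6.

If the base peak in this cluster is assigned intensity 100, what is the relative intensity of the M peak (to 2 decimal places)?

Term probabilities: M 0.0478, M+2 0.2518, M+4 0.4419, M+6 0.2585. Base peak = M+4.
P(M+4) = C(3,2) × 0.363^1 × 0.637^2 = 3 × 0.3630 × 0.405769 = 0.441882 (base)
P(M) = C(3,0) × 0.363^3 × 0.637^0 = 1 × 0.04783215 × 1.0000 = 0.047832
Relative intensity = 0.047832 / 0.441882 × 100 = 10.82

10.82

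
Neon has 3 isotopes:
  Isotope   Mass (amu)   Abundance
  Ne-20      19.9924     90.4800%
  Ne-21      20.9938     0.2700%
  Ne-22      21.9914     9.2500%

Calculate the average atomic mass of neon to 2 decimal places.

20.18 amu

Average mass = Σ (abundance × isotope mass) = 0.904800 × 19.9924 + 0.002700 × 20.9938 + 0.092500 × 21.9914
= 18.08912 + 0.05668 + 2.03420 = 20.18000 amu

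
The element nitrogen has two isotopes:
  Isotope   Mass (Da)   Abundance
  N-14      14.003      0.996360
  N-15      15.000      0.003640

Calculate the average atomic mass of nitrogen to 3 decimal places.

The abundance-weighted mean is 0.996360 × 14.003 + 0.003640 × 15.000
= 13.9520 + 0.0546 = 14.0066 Da

14.007 Da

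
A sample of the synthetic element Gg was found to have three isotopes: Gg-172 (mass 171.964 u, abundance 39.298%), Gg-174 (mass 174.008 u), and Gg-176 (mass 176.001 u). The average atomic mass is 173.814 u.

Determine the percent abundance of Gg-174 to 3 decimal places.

The remaining 60.702% is split between Gg-174 (fraction x) and Gg-176 (fraction 0.60702 − x).
Substituting: 174.008x + 176.001(0.60702 − x) = 106.23558728
(174.008 − 176.001)x = -0.60053974  ⇒  x = 0.30132, y = 0.30570
Gg-174: 30.132%, Gg-176: 30.570%.

30.132%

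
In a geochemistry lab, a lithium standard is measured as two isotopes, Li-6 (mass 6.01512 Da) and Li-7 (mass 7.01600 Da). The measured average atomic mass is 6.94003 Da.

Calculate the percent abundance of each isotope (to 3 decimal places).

Writing the weighted mean with unknown fraction x of Li-6:
6.01512·x + 7.01600·(1 − x) = 6.94003
(6.01512 − 7.01600)·x = 6.94003 − 7.01600
x = -0.07597 / -1.00088 = 0.07590 → 7.590% Li-6, 92.410% Li-7.

Li-6: 7.590%, Li-7: 92.410%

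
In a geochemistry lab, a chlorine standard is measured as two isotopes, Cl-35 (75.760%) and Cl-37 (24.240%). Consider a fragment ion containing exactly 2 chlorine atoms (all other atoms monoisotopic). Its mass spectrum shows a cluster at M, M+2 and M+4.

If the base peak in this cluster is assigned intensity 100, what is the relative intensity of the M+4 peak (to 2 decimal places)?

(0.75760 + 0.24240)^2 gives M 0.5740, M+2 0.3673, M+4 0.0588; the largest is M.
P(M) = C(2,0) × 0.75760^2 × 0.24240^0 = 1 × 0.57395776 × 1.0000 = 0.573958 (base)
P(M+4) = C(2,2) × 0.75760^0 × 0.24240^2 = 1 × 1.0000 × 0.05875776 = 0.058758
Relative intensity = 0.058758 / 0.573958 × 100 = 10.24

10.24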